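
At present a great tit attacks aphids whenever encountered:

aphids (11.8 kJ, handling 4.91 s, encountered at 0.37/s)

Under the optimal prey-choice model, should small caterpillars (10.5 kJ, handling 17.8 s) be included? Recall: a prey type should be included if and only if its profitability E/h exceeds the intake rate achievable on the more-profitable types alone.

Current rate: (0.37×11.8)/(1 + 0.37×4.91) = 1.55 kJ/s.
small caterpillars: E/h = 10.5/17.8 = 0.5899 kJ/s.
0.5899 < 1.55, so adding small caterpillars would lower the average — exclude it.

No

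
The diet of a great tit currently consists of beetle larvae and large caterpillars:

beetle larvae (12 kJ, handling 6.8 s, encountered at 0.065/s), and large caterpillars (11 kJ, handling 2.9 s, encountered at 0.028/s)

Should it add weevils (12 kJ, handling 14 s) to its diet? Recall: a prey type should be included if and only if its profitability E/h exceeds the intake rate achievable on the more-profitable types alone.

Current rate: (0.065×12 + 0.028×11)/(1 + 0.065×6.8 + 0.028×2.9) = 0.7143 kJ/s.
weevils: E/h = 12/14 = 0.8571 kJ/s.
0.8571 > 0.7143, so adding weevils raises the average — include it.

Yes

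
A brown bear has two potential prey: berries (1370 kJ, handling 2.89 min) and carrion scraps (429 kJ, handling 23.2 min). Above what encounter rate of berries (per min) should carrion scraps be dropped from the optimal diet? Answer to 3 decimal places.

0.014 per min

At the threshold, the rate on berries alone equals the profitability of carrion scraps: λ·1370/(1 + λ·2.89) = 429/23.2 = 18.49.
Rearranging, λ(1370 − 18.49×2.89) = 18.49, so λ = 18.49/1317 = 0.01405 per min.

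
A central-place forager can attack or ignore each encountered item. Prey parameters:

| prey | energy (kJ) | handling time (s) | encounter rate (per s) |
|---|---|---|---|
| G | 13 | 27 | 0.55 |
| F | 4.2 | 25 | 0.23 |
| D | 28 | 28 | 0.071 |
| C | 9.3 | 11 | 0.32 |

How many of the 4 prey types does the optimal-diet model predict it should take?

Profitabilities (E/h, kJ/s): D 1, C 0.845, G 0.481, F 0.168. Add prey in this order while the next type's profitability exceeds the intake rate on those already taken.
Rate on top 1: 0.6653. C: 0.845 > 0.6653 → include.
Rate on top 2: 0.7628. G: 0.481 < 0.7628 → exclude; stop.
Optimal diet: D, C — 2 of 4 types.

2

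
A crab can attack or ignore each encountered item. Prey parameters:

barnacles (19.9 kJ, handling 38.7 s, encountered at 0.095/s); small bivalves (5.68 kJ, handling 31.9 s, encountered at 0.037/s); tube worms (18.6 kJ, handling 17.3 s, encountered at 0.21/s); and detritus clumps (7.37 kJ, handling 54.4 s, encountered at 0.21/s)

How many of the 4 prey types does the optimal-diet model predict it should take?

Profitabilities (E/h, kJ/s): tube worms 1.08, barnacles 0.514, small bivalves 0.178, detritus clumps 0.135. Add prey in this order while the next type's profitability exceeds the intake rate on those already taken.
Rate on top 1: 0.8431. barnacles: 0.514 < 0.8431 → exclude; stop.
Optimal diet: tube worms — 1 of 4 types.

1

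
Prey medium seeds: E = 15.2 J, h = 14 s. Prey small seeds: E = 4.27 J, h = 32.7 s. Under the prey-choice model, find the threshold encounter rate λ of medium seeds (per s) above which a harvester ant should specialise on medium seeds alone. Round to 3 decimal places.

0.010 per s

At the threshold, the rate on medium seeds alone equals the profitability of small seeds: λ·15.2/(1 + λ·14) = 4.27/32.7 = 0.1306.
Rearranging, λ(15.2 − 0.1306×14) = 0.1306, so λ = 0.1306/13.37 = 0.009765 per s.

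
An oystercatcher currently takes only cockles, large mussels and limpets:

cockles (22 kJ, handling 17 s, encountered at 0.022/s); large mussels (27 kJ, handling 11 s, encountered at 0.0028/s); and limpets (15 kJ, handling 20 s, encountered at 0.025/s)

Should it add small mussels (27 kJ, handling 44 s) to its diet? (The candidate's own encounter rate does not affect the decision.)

Yes

Current rate: (0.022×22 + 0.0028×27 + 0.025×15)/(1 + 0.022×17 + 0.0028×11 + 0.025×20) = 0.4907 kJ/s.
Profitability of small mussels: 27/44 = 0.6136 kJ/s.
Since 0.6136 > R, including small mussels increases the long-run rate.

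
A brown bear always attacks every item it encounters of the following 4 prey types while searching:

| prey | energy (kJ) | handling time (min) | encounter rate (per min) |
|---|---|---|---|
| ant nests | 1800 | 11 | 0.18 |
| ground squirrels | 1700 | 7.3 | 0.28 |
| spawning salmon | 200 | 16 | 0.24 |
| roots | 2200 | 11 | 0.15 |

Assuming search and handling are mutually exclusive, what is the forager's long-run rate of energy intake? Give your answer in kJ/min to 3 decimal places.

R = (0.18×1800 + 0.28×1700 + 0.24×200 + 0.15×2200) / (1 + 0.18×11 + 0.28×7.3 + 0.24×16 + 0.15×11) = 1178/10.51 = 112 kJ/min.

112.041 kJ/min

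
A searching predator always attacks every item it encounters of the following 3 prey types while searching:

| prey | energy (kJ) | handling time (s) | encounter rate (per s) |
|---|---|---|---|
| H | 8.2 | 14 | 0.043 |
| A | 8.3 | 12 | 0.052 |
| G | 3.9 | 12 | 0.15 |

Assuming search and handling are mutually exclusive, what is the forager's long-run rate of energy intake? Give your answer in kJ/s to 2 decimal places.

R = (0.043×8.2 + 0.052×8.3 + 0.15×3.9) / (1 + 0.043×14 + 0.052×12 + 0.15×12) = 1.369/4.026 = 0.3401 kJ/s.

0.34 kJ/s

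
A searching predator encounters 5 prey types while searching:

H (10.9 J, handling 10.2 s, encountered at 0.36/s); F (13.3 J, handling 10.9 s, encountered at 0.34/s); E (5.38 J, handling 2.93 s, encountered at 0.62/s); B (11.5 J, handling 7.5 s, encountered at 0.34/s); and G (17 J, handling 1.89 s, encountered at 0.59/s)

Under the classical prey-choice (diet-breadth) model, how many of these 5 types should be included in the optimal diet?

1

E/h in descending order: G 8.99, E 1.84, B 1.53, F 1.22, H 1.07 J/s. The optimal diet is the largest prefix of this list for which every included type satisfies E_i/h_i > R on the types above it.
Rate on top 1: 4.742. E: 1.84 < 4.742 → exclude; stop.
Optimal diet: G — 1 of 5 types.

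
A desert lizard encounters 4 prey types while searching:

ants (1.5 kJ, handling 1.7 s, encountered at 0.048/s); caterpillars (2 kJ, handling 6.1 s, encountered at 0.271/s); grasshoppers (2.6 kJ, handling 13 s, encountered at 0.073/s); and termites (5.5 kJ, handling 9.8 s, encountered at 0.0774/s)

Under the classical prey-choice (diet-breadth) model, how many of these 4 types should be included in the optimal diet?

3

Profitabilities (E/h, kJ/s): ants 0.882, termites 0.561, caterpillars 0.328, grasshoppers 0.2. Add prey in this order while the next type's profitability exceeds the intake rate on those already taken.
Rate on top 1: 0.06657. termites: 0.561 > 0.06657 → include.
Rate on top 2: 0.2705. caterpillars: 0.328 > 0.2705 → include.
Rate on top 3: 0.2976. grasshoppers: 0.2 < 0.2976 → exclude; stop.
Optimal diet: ants, termites, caterpillars — 3 of 4 types.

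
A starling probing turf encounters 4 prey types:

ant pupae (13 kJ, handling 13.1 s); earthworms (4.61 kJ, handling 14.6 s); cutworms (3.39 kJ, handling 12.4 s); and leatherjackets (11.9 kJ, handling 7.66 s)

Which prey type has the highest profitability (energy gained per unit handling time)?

leatherjackets

In descending order of E/h:
leatherjackets: 11.9/7.66 = 1.55 kJ/s
ant pupae: 13/13.1 = 0.992 kJ/s
earthworms: 4.61/14.6 = 0.316 kJ/s
cutworms: 3.39/12.4 = 0.273 kJ/s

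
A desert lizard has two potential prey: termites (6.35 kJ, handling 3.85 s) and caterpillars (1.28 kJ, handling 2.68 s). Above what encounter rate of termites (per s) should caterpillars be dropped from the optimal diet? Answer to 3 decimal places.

0.106 per s

At the threshold, the rate on termites alone equals the profitability of caterpillars: λ·6.35/(1 + λ·3.85) = 1.28/2.68 = 0.4776.
Rearranging, λ(6.35 − 0.4776×3.85) = 0.4776, so λ = 0.4776/4.511 = 0.1059 per s.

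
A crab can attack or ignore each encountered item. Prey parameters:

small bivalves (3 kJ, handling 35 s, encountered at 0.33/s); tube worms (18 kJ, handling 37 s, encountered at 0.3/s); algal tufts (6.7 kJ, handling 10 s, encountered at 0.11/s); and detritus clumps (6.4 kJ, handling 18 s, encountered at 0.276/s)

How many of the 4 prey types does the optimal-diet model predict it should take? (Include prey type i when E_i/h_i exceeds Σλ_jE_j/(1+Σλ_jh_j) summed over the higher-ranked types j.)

E/h in descending order: algal tufts 0.67, tube worms 0.486, detritus clumps 0.356, small bivalves 0.0857 kJ/s. The optimal diet is the largest prefix of this list for which every included type satisfies E_i/h_i > R on the types above it.
Rate on top 1: 0.351. tube worms: 0.486 > 0.351 → include.
Rate on top 2: 0.4649. detritus clumps: 0.356 < 0.4649 → exclude; stop.
Optimal diet: algal tufts, tube worms — 2 of 4 types.

2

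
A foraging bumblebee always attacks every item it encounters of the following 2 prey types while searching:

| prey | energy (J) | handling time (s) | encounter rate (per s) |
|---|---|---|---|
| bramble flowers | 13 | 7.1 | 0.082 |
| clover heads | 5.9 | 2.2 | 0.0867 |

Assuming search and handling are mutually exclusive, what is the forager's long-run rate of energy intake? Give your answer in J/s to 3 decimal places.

Energy encountered per unit search time: 0.082×13 + 0.0867×5.9 = 1.578 J/s.
Handling time per unit search time: 0.082×7.1 + 0.0867×2.2 = 0.7729.
Rate = 1.578/(1 + 0.7729) = 0.8898 J/s.

0.890 J/s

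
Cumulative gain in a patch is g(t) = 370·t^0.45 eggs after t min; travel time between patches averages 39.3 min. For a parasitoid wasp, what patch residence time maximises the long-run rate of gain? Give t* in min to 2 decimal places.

32.15 min

Maximise g(t)/(T+t): set derivative to zero → g'(t)(T+t) = g(t).
g'(t) = 0.45·370·t^-0.55. Setting 0.45·370·t^-0.55 = 370·t^0.45/(39.3+t) gives 0.45(39.3+t) = t, so 0.55·t = 0.45×39.3.
t* = 0.45×39.3/0.55 = 32.15 min.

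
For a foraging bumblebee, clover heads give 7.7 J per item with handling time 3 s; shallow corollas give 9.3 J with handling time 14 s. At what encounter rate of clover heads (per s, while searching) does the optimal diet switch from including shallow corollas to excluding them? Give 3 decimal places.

At the threshold, the rate on clover heads alone equals the profitability of shallow corollas: λ·7.7/(1 + λ·3) = 9.3/14 = 0.6643.
Rearranging, λ(7.7 − 0.6643×3) = 0.6643, so λ = 0.6643/5.707 = 0.1164 per s.

0.116 per s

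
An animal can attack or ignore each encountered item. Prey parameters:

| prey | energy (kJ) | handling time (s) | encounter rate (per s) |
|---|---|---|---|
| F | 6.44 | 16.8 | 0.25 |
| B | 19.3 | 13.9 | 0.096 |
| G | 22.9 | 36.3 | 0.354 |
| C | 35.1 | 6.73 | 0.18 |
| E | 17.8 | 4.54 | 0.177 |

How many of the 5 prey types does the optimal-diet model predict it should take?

Rank by E/h (kJ/s): C 5.22, E 3.92, B 1.39, G 0.631, F 0.383. Include each in turn until the next type's E/h falls below the running intake rate.
Rate on top 1: 2.857. E: 3.92 > 2.857 → include.
Rate on top 2: 3.141. B: 1.39 < 3.141 → exclude; stop.
Optimal diet: C, E — 2 of 5 types.

2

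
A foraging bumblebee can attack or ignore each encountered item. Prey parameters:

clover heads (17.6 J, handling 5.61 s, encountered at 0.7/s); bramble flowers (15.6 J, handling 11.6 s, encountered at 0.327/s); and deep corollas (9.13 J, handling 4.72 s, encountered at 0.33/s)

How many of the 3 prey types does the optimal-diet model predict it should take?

Profitabilities (E/h, J/s): clover heads 3.14, deep corollas 1.93, bramble flowers 1.34. Add prey in this order while the next type's profitability exceeds the intake rate on those already taken.
Rate on top 1: 2.501. deep corollas: 1.93 < 2.501 → exclude; stop.
Optimal diet: clover heads — 1 of 3 types.

1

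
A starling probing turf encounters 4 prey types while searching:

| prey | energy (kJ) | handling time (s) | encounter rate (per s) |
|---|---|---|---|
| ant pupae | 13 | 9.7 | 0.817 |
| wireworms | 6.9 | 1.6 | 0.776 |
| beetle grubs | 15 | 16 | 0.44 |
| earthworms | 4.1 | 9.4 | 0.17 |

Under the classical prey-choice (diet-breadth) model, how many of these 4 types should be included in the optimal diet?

1

Profitabilities (E/h, kJ/s): wireworms 4.31, ant pupae 1.34, beetle grubs 0.938, earthworms 0.436. Add prey in this order while the next type's profitability exceeds the intake rate on those already taken.
Rate on top 1: 2.389. ant pupae: 1.34 < 2.389 → exclude; stop.
Optimal diet: wireworms — 1 of 4 types.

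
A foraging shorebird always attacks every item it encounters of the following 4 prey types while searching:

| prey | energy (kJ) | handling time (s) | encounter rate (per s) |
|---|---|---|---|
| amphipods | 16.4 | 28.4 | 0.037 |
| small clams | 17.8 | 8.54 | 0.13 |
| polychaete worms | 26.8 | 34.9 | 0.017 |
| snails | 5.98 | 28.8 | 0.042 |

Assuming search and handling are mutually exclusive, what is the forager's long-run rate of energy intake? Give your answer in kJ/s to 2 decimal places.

0.73 kJ/s

Energy encountered per unit search time: 0.037×16.4 + 0.13×17.8 + 0.017×26.8 + 0.042×5.98 = 3.628 kJ/s.
Handling time per unit search time: 0.037×28.4 + 0.13×8.54 + 0.017×34.9 + 0.042×28.8 = 3.964.
Rate = 3.628/(1 + 3.964) = 0.7308 kJ/s.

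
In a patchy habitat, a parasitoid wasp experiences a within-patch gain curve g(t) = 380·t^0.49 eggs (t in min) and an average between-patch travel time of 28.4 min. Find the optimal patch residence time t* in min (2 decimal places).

27.29 min

Optimal t* satisfies g'(t*) = g(t*)/(T + t*).
g'(t) = 0.49·380·t^-0.51. Setting 0.49·380·t^-0.51 = 380·t^0.49/(28.4+t) gives 0.49(28.4+t) = t, so 0.51·t = 0.49×28.4.
t* = 0.49×28.4/0.51 = 27.29 min.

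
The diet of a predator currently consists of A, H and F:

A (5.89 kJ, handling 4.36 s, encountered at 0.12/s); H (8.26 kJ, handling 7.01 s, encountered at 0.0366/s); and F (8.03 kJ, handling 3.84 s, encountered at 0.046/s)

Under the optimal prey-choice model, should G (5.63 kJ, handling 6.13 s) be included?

Current rate: (0.12×5.89 + 0.0366×8.26 + 0.046×8.03)/(1 + 0.12×4.36 + 0.0366×7.01 + 0.046×3.84) = 0.7046 kJ/s.
G: E/h = 5.63/6.13 = 0.9184 kJ/s.
0.9184 > 0.7046, so adding G raises the average — include it.

Yes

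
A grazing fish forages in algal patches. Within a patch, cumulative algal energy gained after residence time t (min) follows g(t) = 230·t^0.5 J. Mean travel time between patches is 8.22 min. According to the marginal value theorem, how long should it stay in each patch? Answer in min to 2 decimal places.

Optimal t* satisfies g'(t*) = g(t*)/(T + t*).
g'(t) = 0.5·230·t^-0.5. Setting 0.5·230·t^-0.5 = 230·t^0.5/(8.22+t) gives 0.5(8.22+t) = t, so 0.50·t = 0.5×8.22.
t* = 0.5×8.22/0.50 = 8.22 min.

8.22 min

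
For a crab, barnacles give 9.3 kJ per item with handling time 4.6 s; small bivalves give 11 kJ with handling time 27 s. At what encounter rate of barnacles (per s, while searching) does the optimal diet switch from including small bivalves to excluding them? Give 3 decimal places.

0.055 per s

The zero-one rule: include small bivalves iff E₂/h₂ > λE₁/(1+λh₁). Equality gives the switch point.
λE₁h₂ = E₂ + λE₂h₁ ⇒ λ = E₂/(E₁h₂ − E₂h₁) = 11/(251.1 − 50.6) = 0.05486 per s.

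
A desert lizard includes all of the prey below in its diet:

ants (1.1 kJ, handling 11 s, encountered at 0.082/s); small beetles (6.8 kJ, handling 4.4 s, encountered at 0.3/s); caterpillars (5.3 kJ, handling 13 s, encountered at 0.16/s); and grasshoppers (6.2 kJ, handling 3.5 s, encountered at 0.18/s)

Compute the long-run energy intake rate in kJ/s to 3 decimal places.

0.690 kJ/s

Energy encountered per unit search time: 0.082×1.1 + 0.3×6.8 + 0.16×5.3 + 0.18×6.2 = 4.094 kJ/s.
Handling time per unit search time: 0.082×11 + 0.3×4.4 + 0.16×13 + 0.18×3.5 = 4.932.
Rate = 4.094/(1 + 4.932) = 0.6902 kJ/s.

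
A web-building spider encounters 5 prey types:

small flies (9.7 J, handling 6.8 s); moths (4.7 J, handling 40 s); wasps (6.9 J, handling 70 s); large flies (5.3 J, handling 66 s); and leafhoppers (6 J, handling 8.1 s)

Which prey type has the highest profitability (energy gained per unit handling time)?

small flies

In descending order of E/h:
small flies: 9.7/6.8 = 1.43 J/s
leafhoppers: 6/8.1 = 0.741 J/s
moths: 4.7/40 = 0.118 J/s
wasps: 6.9/70 = 0.0986 J/s
large flies: 5.3/66 = 0.0803 J/s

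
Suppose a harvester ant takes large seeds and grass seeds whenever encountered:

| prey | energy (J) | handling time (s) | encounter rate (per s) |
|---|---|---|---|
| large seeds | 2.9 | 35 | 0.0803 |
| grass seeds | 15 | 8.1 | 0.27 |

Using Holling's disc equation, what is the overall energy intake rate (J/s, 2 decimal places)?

0.71 J/s

R = (0.0803×2.9 + 0.27×15) / (1 + 0.0803×35 + 0.27×8.1) = 4.283/5.997 = 0.7141 J/s.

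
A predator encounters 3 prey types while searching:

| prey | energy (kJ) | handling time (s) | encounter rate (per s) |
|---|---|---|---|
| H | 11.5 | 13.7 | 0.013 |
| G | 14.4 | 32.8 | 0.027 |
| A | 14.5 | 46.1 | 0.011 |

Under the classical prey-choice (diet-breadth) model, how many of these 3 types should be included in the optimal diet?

Profitabilities (E/h, kJ/s): H 0.839, G 0.439, A 0.315. Add prey in this order while the next type's profitability exceeds the intake rate on those already taken.
Rate on top 1: 0.1269. G: 0.439 > 0.1269 → include.
Rate on top 2: 0.2608. A: 0.315 > 0.2608 → include.
Optimal diet: H, G, A — 3 of 3 types.

3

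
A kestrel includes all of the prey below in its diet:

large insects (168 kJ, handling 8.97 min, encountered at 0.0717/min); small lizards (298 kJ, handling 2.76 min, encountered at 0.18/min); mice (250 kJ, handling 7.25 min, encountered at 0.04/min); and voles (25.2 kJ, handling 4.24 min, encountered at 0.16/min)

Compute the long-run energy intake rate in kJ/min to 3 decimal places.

R = Σλ_iE_i / (1 + Σλ_ih_i)
Numerator: 0.0717×168 + 0.18×298 + 0.04×250 + 0.16×25.2 = 79.72
Denominator: 1 + 0.0717×8.97 + 0.18×2.76 + 0.04×7.25 + 0.16×4.24 = 3.108
R = 79.72/3.108 = 25.65 kJ/min

25.646 kJ/min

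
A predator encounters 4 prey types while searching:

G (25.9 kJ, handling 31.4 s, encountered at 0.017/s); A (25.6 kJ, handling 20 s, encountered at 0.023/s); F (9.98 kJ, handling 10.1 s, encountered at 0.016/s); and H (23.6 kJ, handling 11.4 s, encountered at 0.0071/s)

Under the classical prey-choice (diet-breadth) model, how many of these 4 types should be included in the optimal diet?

4

E/h in descending order: H 2.07, A 1.28, F 0.988, G 0.825 kJ/s. The optimal diet is the largest prefix of this list for which every included type satisfies E_i/h_i > R on the types above it.
Rate on top 1: 0.155. A: 1.28 > 0.155 → include.
Rate on top 2: 0.4908. F: 0.988 > 0.4908 → include.
Rate on top 3: 0.538. G: 0.825 > 0.538 → include.
Optimal diet: H, A, F, G — 4 of 4 types.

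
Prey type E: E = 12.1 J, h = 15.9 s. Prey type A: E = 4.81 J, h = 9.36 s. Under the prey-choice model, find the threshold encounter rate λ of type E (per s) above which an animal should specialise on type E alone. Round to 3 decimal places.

The zero-one rule: include type A iff E₂/h₂ > λE₁/(1+λh₁). Equality gives the switch point.
λE₁h₂ = E₂ + λE₂h₁ ⇒ λ = E₂/(E₁h₂ − E₂h₁) = 4.81/(113.3 − 76.48) = 0.1308 per s.

0.131 per s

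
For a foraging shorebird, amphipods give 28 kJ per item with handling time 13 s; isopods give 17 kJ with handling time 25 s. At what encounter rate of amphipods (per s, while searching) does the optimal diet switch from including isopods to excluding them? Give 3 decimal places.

At the threshold, the rate on amphipods alone equals the profitability of isopods: λ·28/(1 + λ·13) = 17/25 = 0.68.
Rearranging, λ(28 − 0.68×13) = 0.68, so λ = 0.68/19.16 = 0.03549 per s.

0.035 per s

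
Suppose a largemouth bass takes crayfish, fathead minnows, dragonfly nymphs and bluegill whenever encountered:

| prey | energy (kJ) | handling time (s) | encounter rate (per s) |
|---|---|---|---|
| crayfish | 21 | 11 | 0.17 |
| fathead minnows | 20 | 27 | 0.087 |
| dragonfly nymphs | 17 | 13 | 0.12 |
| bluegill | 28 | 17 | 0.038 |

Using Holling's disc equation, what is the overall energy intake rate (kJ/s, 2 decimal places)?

Energy encountered per unit search time: 0.17×21 + 0.087×20 + 0.12×17 + 0.038×28 = 8.414 kJ/s.
Handling time per unit search time: 0.17×11 + 0.087×27 + 0.12×13 + 0.038×17 = 6.425.
Rate = 8.414/(1 + 6.425) = 1.133 kJ/s.

1.13 kJ/s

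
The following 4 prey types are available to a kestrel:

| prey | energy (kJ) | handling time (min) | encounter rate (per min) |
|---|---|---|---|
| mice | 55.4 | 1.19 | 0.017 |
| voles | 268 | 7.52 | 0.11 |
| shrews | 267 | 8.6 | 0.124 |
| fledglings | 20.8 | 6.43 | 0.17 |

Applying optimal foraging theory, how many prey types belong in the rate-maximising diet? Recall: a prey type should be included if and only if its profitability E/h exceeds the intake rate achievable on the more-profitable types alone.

E/h in descending order: mice 46.6, voles 35.6, shrews 31, fledglings 3.23 kJ/min. The optimal diet is the largest prefix of this list for which every included type satisfies E_i/h_i > R on the types above it.
Rate on top 1: 0.9231. voles: 35.6 > 0.9231 → include.
Rate on top 2: 16.47. shrews: 31 > 16.47 → include.
Rate on top 3: 21.8. fledglings: 3.23 < 21.8 → exclude; stop.
Optimal diet: mice, voles, shrews — 3 of 4 types.

3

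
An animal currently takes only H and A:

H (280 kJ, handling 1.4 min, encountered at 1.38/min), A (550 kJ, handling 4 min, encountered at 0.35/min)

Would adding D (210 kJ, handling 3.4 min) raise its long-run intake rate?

No

Intake rate on the current diet: R = (1.38×280 + 0.35×550) / (1 + 1.38×1.4 + 0.35×4) = 578.9/4.332 = 133.6 kJ/min.
D: E/h = 210/3.4 = 61.76 kJ/min.
Since 61.76 < R, time spent handling D is better spent searching.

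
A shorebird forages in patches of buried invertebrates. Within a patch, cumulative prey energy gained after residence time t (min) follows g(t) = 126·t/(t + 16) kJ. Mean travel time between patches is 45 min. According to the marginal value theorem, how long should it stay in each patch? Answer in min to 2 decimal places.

26.83 min

By the marginal value theorem, leave when the instantaneous gain rate g'(t) equals the habitat-wide average g(t)/(T + t).
g'(t) = 126·16/(t + 16)². Setting 126·16/(t+16)² = 126t/[(t+16)(45+t)] gives 16(45+t) = t(t+16), so t² = 16×45 = 720.
t* = √720 = 26.83 min.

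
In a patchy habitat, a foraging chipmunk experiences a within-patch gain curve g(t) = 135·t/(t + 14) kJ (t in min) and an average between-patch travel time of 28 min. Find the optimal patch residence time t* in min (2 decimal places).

19.80 min

Optimal t* satisfies g'(t*) = g(t*)/(T + t*).
g'(t) = 135·14/(t + 14)². Setting 135·14/(t+14)² = 135t/[(t+14)(28+t)] gives 14(28+t) = t(t+14), so t² = 14×28 = 392.
t* = √392 = 19.8 min.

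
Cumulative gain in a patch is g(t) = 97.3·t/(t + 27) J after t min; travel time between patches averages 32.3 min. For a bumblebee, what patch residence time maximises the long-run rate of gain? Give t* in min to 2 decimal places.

29.53 min

Optimal t* satisfies g'(t*) = g(t*)/(T + t*).
g'(t) = 97.3·27/(t + 27)². Setting 97.3·27/(t+27)² = 97.3t/[(t+27)(32.3+t)] gives 27(32.3+t) = t(t+27), so t² = 27×32.3 = 872.1.
t* = √872.1 = 29.53 min.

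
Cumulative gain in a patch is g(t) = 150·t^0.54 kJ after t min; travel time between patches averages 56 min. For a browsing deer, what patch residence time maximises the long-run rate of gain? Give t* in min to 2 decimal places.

65.74 min

Optimal t* satisfies g'(t*) = g(t*)/(T + t*).
g'(t) = 0.54·150·t^-0.46. Setting 0.54·150·t^-0.46 = 150·t^0.54/(56+t) gives 0.54(56+t) = t, so 0.46·t = 0.54×56.
t* = 0.54×56/0.46 = 65.74 min.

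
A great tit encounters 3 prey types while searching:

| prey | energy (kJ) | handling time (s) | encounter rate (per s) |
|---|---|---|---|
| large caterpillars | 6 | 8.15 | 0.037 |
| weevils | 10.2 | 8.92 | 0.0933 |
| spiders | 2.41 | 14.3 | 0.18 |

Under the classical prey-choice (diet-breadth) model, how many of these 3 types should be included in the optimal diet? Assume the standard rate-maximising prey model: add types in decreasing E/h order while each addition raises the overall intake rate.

Profitabilities (E/h, kJ/s): weevils 1.14, large caterpillars 0.736, spiders 0.169. Add prey in this order while the next type's profitability exceeds the intake rate on those already taken.
Rate on top 1: 0.5194. large caterpillars: 0.736 > 0.5194 → include.
Rate on top 2: 0.55. spiders: 0.169 < 0.55 → exclude; stop.
Optimal diet: weevils, large caterpillars — 2 of 3 types.

2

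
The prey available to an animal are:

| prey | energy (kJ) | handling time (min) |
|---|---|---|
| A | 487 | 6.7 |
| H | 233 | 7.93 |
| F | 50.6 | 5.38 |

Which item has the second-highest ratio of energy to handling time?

In descending order of E/h:
A: 487/6.7 = 72.7 kJ/min
H: 233/7.93 = 29.4 kJ/min
F: 50.6/5.38 = 9.41 kJ/min

H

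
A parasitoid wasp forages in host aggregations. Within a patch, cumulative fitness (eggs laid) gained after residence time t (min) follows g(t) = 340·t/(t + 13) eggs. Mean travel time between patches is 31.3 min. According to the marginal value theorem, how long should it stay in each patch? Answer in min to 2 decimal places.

20.17 min

By the marginal value theorem, leave when the instantaneous gain rate g'(t) equals the habitat-wide average g(t)/(T + t).
g'(t) = 340·13/(t + 13)². Setting 340·13/(t+13)² = 340t/[(t+13)(31.3+t)] gives 13(31.3+t) = t(t+13), so t² = 13×31.3 = 406.9.
t* = √406.9 = 20.17 min.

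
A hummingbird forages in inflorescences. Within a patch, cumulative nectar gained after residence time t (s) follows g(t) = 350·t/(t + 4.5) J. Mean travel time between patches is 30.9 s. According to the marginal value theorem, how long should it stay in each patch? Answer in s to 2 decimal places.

By the marginal value theorem, leave when the instantaneous gain rate g'(t) equals the habitat-wide average g(t)/(T + t).
g'(t) = 350·4.5/(t + 4.5)². Setting 350·4.5/(t+4.5)² = 350t/[(t+4.5)(30.9+t)] gives 4.5(30.9+t) = t(t+4.5), so t² = 4.5×30.9 = 139.
t* = √139 = 11.79 s.

11.79 s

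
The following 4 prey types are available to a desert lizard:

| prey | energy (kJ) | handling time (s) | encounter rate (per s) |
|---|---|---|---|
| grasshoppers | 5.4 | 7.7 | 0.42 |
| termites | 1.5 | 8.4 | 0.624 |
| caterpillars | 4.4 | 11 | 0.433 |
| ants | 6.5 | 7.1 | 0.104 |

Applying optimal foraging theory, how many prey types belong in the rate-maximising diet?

2

E/h in descending order: ants 0.915, grasshoppers 0.701, caterpillars 0.4, termites 0.179 kJ/s. The optimal diet is the largest prefix of this list for which every included type satisfies E_i/h_i > R on the types above it.
Rate on top 1: 0.3889. grasshoppers: 0.701 > 0.3889 → include.
Rate on top 2: 0.5921. caterpillars: 0.4 < 0.5921 → exclude; stop.
Optimal diet: ants, grasshoppers — 2 of 4 types.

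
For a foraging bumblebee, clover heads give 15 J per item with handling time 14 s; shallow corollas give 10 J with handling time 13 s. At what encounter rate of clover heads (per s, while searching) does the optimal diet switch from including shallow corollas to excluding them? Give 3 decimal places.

0.182 per s

At the threshold, the rate on clover heads alone equals the profitability of shallow corollas: λ·15/(1 + λ·14) = 10/13 = 0.7692.
Rearranging, λ(15 − 0.7692×14) = 0.7692, so λ = 0.7692/4.231 = 0.1818 per s.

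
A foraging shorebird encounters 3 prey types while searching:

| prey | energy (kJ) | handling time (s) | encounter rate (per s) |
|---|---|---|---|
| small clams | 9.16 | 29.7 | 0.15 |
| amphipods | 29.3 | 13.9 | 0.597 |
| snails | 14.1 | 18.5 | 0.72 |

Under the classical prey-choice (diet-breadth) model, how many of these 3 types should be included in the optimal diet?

Profitabilities (E/h, kJ/s): amphipods 2.11, snails 0.762, small clams 0.308. Add prey in this order while the next type's profitability exceeds the intake rate on those already taken.
Rate on top 1: 1.881. snails: 0.762 < 1.881 → exclude; stop.
Optimal diet: amphipods — 1 of 3 types.

1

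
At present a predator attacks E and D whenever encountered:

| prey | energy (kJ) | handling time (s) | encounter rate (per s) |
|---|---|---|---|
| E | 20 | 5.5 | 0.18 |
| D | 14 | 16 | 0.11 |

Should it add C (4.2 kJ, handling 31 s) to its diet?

Intake rate on the current diet: R = (0.18×20 + 0.11×14) / (1 + 0.18×5.5 + 0.11×16) = 5.14/3.75 = 1.371 kJ/s.
Profitability of C: 4.2/31 = 0.1355 kJ/s.
Since 0.1355 < R, time spent handling C is better spent searching.

No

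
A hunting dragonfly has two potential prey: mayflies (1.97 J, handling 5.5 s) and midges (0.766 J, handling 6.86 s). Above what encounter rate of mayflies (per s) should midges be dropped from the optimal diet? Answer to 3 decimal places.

Drop midges once their profitability E₂/h₂ falls below the rate achievable on mayflies alone: E₂/h₂ = λE₁/(1 + λh₁).
Solve for λ: λE₁h₂ = E₂(1 + λh₁) → λ(E₁h₂ − E₂h₁) = E₂ → λ = E₂/(E₁h₂ − E₂h₁).
λ = 0.766/(1.97×6.86 − 0.766×5.5) = 0.766/9.301 = 0.08235 per s.

0.082 per s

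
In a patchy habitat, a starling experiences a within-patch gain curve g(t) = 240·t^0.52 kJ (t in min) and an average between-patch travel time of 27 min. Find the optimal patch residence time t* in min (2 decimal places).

29.25 min

By the marginal value theorem, leave when the instantaneous gain rate g'(t) equals the habitat-wide average g(t)/(T + t).
g'(t) = 0.52·240·t^-0.48. Setting 0.52·240·t^-0.48 = 240·t^0.52/(27+t) gives 0.52(27+t) = t, so 0.48·t = 0.52×27.
t* = 0.52×27/0.48 = 29.25 min.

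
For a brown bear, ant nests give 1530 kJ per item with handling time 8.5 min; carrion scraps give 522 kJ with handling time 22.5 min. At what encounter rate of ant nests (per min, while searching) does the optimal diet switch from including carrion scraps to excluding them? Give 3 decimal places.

At the threshold, the rate on ant nests alone equals the profitability of carrion scraps: λ·1530/(1 + λ·8.5) = 522/22.5 = 23.2.
Rearranging, λ(1530 − 23.2×8.5) = 23.2, so λ = 23.2/1333 = 0.01741 per min.

0.017 per min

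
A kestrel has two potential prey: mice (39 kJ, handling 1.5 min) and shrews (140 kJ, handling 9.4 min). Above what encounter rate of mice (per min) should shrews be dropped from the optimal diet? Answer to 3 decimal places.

0.894 per min

Drop shrews once their profitability E₂/h₂ falls below the rate achievable on mice alone: E₂/h₂ = λE₁/(1 + λh₁).
Solve for λ: λE₁h₂ = E₂(1 + λh₁) → λ(E₁h₂ − E₂h₁) = E₂ → λ = E₂/(E₁h₂ − E₂h₁).
λ = 140/(39×9.4 − 140×1.5) = 140/156.6 = 0.894 per min.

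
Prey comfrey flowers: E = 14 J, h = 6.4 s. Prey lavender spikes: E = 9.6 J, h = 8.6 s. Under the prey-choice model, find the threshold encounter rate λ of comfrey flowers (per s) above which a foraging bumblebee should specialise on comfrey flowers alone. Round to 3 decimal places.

The zero-one rule: include lavender spikes iff E₂/h₂ > λE₁/(1+λh₁). Equality gives the switch point.
λE₁h₂ = E₂ + λE₂h₁ ⇒ λ = E₂/(E₁h₂ − E₂h₁) = 9.6/(120.4 − 61.44) = 0.1628 per s.

0.163 per s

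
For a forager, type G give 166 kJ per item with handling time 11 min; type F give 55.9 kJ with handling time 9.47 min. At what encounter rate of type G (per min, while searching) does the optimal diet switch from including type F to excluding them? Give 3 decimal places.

The zero-one rule: include type F iff E₂/h₂ > λE₁/(1+λh₁). Equality gives the switch point.
λE₁h₂ = E₂ + λE₂h₁ ⇒ λ = E₂/(E₁h₂ − E₂h₁) = 55.9/(1572 − 614.9) = 0.0584 per min.

0.058 per min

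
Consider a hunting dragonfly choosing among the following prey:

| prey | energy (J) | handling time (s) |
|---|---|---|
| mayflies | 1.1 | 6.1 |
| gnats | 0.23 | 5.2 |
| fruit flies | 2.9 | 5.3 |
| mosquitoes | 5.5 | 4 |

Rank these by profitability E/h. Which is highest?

Profitability E/h (J/s): mayflies = 1.1/6.1 = 0.18, gnats = 0.23/5.2 = 0.0442, fruit flies = 2.9/5.3 = 0.547, mosquitoes = 5.5/4 = 1.38.
Ranked: mosquitoes > fruit flies > mayflies > gnats.

mosquitoes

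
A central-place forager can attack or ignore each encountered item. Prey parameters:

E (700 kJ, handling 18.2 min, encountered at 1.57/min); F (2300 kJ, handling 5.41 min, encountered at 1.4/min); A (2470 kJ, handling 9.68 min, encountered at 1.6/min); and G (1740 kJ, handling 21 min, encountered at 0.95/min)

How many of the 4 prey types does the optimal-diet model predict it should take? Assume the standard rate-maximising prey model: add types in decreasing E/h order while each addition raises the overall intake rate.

Rank by E/h (kJ/min): F 425, A 255, G 82.9, E 38.5. Include each in turn until the next type's E/h falls below the running intake rate.
Rate on top 1: 375.6. A: 255 < 375.6 → exclude; stop.
Optimal diet: F — 1 of 4 types.

1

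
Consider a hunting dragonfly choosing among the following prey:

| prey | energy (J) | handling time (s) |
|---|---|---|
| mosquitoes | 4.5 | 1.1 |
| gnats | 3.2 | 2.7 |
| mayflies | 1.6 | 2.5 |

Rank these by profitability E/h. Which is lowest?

Profitability E/h (J/s): mosquitoes = 4.5/1.1 = 4.09, gnats = 3.2/2.7 = 1.19, mayflies = 1.6/2.5 = 0.64.
Ranked: mosquitoes > gnats > mayflies.

mayflies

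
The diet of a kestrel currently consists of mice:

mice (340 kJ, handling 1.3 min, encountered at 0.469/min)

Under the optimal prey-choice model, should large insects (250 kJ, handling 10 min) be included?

No

Current rate: (0.469×340)/(1 + 0.469×1.3) = 99.06 kJ/min.
Profitability of large insects: 250/10 = 25 kJ/min.
25 < 99.06, so adding large insects would lower the average — exclude it.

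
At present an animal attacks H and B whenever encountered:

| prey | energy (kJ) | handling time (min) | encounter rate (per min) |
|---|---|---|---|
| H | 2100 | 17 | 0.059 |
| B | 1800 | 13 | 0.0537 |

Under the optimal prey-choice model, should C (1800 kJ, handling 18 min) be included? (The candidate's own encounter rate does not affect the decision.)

On H and B alone, R = ΣλE/(1+Σλh) = 220.6/2.701 = 81.66 kJ/min.
C: E/h = 1800/18 = 100 kJ/min.
Since 100 > R, including C increases the long-run rate.

Yes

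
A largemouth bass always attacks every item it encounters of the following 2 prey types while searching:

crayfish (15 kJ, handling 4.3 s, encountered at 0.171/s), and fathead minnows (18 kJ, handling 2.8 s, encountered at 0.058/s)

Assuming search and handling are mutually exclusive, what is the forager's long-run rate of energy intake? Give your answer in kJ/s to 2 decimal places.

1.90 kJ/s

Energy encountered per unit search time: 0.171×15 + 0.058×18 = 3.609 kJ/s.
Handling time per unit search time: 0.171×4.3 + 0.058×2.8 = 0.8977.
Rate = 3.609/(1 + 0.8977) = 1.902 kJ/s.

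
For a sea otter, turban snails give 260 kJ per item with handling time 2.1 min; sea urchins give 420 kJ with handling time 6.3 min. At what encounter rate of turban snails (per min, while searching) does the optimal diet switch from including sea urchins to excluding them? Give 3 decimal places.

Drop sea urchins once their profitability E₂/h₂ falls below the rate achievable on turban snails alone: E₂/h₂ = λE₁/(1 + λh₁).
Solve for λ: λE₁h₂ = E₂(1 + λh₁) → λ(E₁h₂ − E₂h₁) = E₂ → λ = E₂/(E₁h₂ − E₂h₁).
λ = 420/(260×6.3 − 420×2.1) = 420/756 = 0.5556 per min.

0.556 per min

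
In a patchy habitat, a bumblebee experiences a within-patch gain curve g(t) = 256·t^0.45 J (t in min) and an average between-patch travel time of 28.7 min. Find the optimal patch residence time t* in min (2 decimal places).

23.48 min

Maximise g(t)/(T+t): set derivative to zero → g'(t)(T+t) = g(t).
g'(t) = 0.45·256·t^-0.55. Setting 0.45·256·t^-0.55 = 256·t^0.45/(28.7+t) gives 0.45(28.7+t) = t, so 0.55·t = 0.45×28.7.
t* = 0.45×28.7/0.55 = 23.48 min.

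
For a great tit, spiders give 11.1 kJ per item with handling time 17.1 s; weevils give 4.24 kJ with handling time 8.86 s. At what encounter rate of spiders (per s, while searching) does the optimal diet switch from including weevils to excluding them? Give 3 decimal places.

At the threshold, the rate on spiders alone equals the profitability of weevils: λ·11.1/(1 + λ·17.1) = 4.24/8.86 = 0.4786.
Rearranging, λ(11.1 − 0.4786×17.1) = 0.4786, so λ = 0.4786/2.917 = 0.1641 per s.

0.164 per s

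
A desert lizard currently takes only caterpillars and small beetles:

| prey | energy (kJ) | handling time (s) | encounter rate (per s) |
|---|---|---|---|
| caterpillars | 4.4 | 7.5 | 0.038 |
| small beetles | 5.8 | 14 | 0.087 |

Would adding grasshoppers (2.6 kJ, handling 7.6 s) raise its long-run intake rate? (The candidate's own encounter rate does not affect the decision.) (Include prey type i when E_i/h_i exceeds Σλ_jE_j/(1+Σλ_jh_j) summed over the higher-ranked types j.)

Yes

On caterpillars and small beetles alone, R = ΣλE/(1+Σλh) = 0.6718/2.503 = 0.2684 kJ/s.
grasshoppers: E/h = 2.6/7.6 = 0.3421 kJ/s.
Since 0.3421 > R, including grasshoppers increases the long-run rate.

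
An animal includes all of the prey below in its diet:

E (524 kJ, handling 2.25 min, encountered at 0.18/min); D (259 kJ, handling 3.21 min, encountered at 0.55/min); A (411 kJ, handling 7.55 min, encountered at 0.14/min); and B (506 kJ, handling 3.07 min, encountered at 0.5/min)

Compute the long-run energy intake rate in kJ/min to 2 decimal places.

R = (0.18×524 + 0.55×259 + 0.14×411 + 0.5×506) / (1 + 0.18×2.25 + 0.55×3.21 + 0.14×7.55 + 0.5×3.07) = 547.3/5.763 = 94.98 kJ/min.

94.98 kJ/min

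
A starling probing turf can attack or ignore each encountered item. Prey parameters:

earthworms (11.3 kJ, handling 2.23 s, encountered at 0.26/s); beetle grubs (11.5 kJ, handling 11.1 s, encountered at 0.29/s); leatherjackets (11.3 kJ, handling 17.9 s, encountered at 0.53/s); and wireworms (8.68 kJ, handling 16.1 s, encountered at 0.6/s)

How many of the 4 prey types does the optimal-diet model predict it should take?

1

Rank by E/h (kJ/s): earthworms 5.07, beetle grubs 1.04, leatherjackets 0.631, wireworms 0.539. Include each in turn until the next type's E/h falls below the running intake rate.
Rate on top 1: 1.86. beetle grubs: 1.04 < 1.86 → exclude; stop.
Optimal diet: earthworms — 1 of 4 types.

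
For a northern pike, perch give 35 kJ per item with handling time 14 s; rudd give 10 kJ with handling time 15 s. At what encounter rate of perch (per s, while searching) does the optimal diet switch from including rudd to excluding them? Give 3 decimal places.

0.026 per s

At the threshold, the rate on perch alone equals the profitability of rudd: λ·35/(1 + λ·14) = 10/15 = 0.6667.
Rearranging, λ(35 − 0.6667×14) = 0.6667, so λ = 0.6667/25.67 = 0.02597 per s.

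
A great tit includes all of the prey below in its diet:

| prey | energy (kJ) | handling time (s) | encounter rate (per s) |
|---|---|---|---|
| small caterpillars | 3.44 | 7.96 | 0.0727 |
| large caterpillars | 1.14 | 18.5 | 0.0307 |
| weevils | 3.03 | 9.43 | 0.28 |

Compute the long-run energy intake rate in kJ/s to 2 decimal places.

R = Σλ_iE_i / (1 + Σλ_ih_i)
Numerator: 0.0727×3.44 + 0.0307×1.14 + 0.28×3.03 = 1.133
Denominator: 1 + 0.0727×7.96 + 0.0307×18.5 + 0.28×9.43 = 4.787
R = 1.133/4.787 = 0.2368 kJ/s

0.24 kJ/s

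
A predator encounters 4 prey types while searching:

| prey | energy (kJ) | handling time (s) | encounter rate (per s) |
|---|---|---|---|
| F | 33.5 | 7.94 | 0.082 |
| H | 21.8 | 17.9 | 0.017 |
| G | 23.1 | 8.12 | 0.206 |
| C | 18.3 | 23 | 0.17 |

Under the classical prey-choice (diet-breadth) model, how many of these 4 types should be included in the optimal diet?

Profitabilities (E/h, kJ/s): F 4.22, G 2.84, H 1.22, C 0.796. Add prey in this order while the next type's profitability exceeds the intake rate on those already taken.
Rate on top 1: 1.664. G: 2.84 > 1.664 → include.
Rate on top 2: 2.258. H: 1.22 < 2.258 → exclude; stop.
Optimal diet: F, G — 2 of 4 types.

2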